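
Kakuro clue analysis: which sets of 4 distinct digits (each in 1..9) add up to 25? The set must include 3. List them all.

4 distinct digits from 1–9 sum between 10 and 30.
Keeping only sets containing 3.

{3,5,8,9}; {3,6,7,9}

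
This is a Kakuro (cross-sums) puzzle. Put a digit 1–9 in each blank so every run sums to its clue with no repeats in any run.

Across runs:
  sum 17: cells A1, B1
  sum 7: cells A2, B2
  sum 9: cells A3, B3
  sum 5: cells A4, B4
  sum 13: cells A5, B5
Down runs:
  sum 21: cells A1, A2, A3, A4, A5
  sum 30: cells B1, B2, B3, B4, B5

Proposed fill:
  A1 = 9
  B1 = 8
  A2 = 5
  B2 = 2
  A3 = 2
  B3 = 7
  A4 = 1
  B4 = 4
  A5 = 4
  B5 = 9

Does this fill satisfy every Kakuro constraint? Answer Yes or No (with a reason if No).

Yes

Across: 9+8=17; 5+2=7; 2+7=9; 1+4=5; 4+9=13. Down: 9+5+2+1+4=21; 8+2+7+4+9=30. No digit repeats within any run.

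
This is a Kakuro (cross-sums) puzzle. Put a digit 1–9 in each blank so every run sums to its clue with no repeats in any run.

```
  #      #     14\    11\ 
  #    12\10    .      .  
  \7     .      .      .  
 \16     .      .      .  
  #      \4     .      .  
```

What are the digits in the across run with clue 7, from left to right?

7 in 3 cells must be {1,2,4}; 4 in 2 cells must be {1,3}; 11 in 4 cells must be {1,2,3,5}.
Only 4 fits R2C1 under both its across sum 7 and down sum 12.
R3C1 = 12 − 4 = 8 completes the 12 down.
Nothing is forced directly, so branch on R2C2, whose candidates are 1 or 2. If R2C2 = 1: that forces R2C3 = 2, R4C2 = 3, R4C3 = 1, R1C3 = 3, R3C3 = 5, after which R1C2 would have to be in {7} for the 10 across but in {2,4,6,8} for the 14 down — contradiction. So R2C2 = 2.
R2C3 = 7 − 6 = 1 completes the 7 across.

4 2 1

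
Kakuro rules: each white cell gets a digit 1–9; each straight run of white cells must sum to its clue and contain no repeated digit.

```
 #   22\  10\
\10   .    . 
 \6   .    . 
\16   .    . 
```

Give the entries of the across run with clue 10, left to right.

16 in 2 cells must be {7,9}.
The 6 across and the 22 down share only 5, so R2C1 = 5.
R2C2 = 6 − 5 = 1 completes the 6 across.
Given what's placed, R3C1 must be 9 to fit the 16 across and 22 down.
R3C2 = 16 − 9 = 7 completes the 16 across.
R1C1 = 22 − 14 = 8 completes the 22 down.
R1C2 = 10 − 8 = 2 completes the 10 across.

8 2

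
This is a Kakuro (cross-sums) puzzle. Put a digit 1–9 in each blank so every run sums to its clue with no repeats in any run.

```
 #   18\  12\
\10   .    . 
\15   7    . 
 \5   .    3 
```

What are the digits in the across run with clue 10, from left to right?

9 1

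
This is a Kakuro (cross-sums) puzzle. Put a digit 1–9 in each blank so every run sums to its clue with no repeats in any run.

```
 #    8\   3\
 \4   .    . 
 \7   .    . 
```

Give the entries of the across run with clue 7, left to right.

5, 2

4 in 2 cells must be {1,3}; 3 in 2 cells must be {1,2}.
The 4 across and the 3 down share only 1, so R1C2 = 1.
R2C2 = 3 − 1 = 2 completes the 3 down.
R1C1 = 4 − 1 = 3 completes the 4 across.
R2C1 = 7 − 2 = 5 completes the 7 across.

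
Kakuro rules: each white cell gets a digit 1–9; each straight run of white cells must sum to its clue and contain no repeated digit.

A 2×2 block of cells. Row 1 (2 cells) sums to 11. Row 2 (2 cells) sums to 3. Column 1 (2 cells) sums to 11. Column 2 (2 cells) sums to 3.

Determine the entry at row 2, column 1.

3 in 2 cells must be {1,2}.
The 11 across and the 3 down share only 2, so (1,2) = 2.
The 3 across and the 11 down share only 2, so (2,1) = 2.
(2,2) = 3 − 2 = 1 completes the 3 across.
(1,1) = 11 − 2 = 9 completes the 11 across.

2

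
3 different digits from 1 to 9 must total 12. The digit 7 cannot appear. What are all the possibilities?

{1,2,9}; {1,3,8}; {1,5,6}; {2,4,6}; {3,4,5}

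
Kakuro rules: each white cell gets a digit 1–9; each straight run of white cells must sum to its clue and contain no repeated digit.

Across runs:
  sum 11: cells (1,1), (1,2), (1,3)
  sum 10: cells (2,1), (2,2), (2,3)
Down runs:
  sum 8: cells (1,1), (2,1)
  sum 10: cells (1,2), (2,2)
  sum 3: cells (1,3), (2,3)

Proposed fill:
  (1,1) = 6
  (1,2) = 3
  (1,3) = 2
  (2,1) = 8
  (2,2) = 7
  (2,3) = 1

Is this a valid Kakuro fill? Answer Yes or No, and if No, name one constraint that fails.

No — the down run (1,1)–(2,1) sums to 14, not 8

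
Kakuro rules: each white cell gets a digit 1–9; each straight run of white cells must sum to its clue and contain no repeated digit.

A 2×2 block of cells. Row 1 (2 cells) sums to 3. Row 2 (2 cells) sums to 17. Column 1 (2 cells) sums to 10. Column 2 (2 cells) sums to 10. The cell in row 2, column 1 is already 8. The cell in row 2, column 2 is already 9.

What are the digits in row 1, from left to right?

2, 1

3 in 2 cells must be {1,2}; 17 in 2 cells must be {8,9}.
(1,1) = 10 − 8 = 2 completes the 10 down.
(1,2) = 3 − 2 = 1 completes the 3 across.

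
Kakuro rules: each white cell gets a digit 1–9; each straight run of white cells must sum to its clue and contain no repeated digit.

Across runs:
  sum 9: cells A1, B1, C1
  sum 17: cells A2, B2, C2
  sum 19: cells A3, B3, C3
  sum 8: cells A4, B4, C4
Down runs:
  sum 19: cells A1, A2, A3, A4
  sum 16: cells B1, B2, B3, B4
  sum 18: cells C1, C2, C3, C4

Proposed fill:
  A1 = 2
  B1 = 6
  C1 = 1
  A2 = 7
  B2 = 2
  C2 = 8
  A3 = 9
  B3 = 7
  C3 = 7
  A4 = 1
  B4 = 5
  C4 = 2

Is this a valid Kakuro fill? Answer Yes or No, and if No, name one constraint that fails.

No — the down run B1–B4 sums to 20, not 16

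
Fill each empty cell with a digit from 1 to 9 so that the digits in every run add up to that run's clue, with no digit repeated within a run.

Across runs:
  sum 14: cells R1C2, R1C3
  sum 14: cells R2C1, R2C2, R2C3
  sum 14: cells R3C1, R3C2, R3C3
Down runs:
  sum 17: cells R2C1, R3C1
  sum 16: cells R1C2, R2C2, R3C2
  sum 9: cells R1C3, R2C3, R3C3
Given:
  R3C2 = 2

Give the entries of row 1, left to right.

9 5

17 in 2 cells must be {8,9}.
Nothing is forced directly, so branch on R2C1, whose candidates are 8 or 9. If R2C1 = 9: then R2C2 would have to be in {1,2,3,4} for the 14 across but in {5,6,8,9} for the 16 down — contradiction. So R2C1 = 8.
Given what's placed, R2C2 must be 5 to fit the 14 across and 16 down.
R2C3 = 14 − 13 = 1 completes the 14 across.
R3C1 = 17 − 8 = 9 completes the 17 down.
R3C3 = 14 − 11 = 3 completes the 14 across.
R1C2 = 16 − 7 = 9 completes the 16 down.
R1C3 = 14 − 9 = 5 completes the 14 across.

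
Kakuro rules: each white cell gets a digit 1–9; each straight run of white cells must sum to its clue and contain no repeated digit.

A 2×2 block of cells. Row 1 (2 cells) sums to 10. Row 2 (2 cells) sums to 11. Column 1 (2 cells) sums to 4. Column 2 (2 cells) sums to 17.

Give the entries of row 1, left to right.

1, 9

4 in 2 cells must be {1,3}; 17 in 2 cells must be {8,9}.
The 11 across and the 4 down share only 3, so (2,1) = 3.
(2,2) = 11 − 3 = 8 completes the 11 across.
(1,1) = 4 − 3 = 1 completes the 4 down.
(1,2) = 10 − 1 = 9 completes the 10 across.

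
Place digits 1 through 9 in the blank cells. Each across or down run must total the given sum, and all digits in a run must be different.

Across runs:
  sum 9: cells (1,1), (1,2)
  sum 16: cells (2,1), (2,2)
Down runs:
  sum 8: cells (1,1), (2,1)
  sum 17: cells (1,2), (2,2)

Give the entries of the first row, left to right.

16 in 2 cells must be {7,9}; 17 in 2 cells must be {8,9}.
The 9 across and the 17 down share only 8, so (1,2) = 8.
The 16 across and the 8 down share only 7, so (2,1) = 7.
(2,2) = 16 − 7 = 9 completes the 16 across.
(1,1) = 9 − 8 = 1 completes the 9 across.

1 8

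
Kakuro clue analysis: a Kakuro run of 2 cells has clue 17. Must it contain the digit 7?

No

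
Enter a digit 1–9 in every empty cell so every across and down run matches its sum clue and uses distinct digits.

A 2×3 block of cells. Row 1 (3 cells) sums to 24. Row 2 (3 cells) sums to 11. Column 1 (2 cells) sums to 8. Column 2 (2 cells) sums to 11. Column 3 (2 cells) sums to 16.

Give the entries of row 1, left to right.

7 8 9

24 in 3 cells must be {7,8,9}; 16 in 2 cells must be {7,9}.
The 24 across and the 8 down share only 7, so (1,1) = 7.
Given what's placed, (1,3) must be 9 to fit the 24 across and 16 down.
(2,1) = 8 − 7 = 1 completes the 8 down.
(2,3) = 16 − 9 = 7 completes the 16 down.
(1,2) = 24 − 16 = 8 completes the 24 across.
(2,2) = 11 − 8 = 3 completes the 11 across.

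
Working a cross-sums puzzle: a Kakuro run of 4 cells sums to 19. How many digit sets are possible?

4 distinct digits from 1–9 sum between 10 and 30.

11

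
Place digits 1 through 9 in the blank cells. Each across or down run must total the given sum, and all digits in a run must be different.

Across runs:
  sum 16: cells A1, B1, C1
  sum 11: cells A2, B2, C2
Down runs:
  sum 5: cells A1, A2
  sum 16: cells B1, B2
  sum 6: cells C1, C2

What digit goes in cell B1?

16 in 2 cells must be {7,9}.
The 11 across and the 16 down share only 7, so B2 = 7.
Given what's placed, C2 must be 1 to fit the 11 across and 6 down.
B1 = 16 − 7 = 9 completes the 16 down.
C1 = 6 − 1 = 5 completes the 6 down.
A2 = 11 − 8 = 3 completes the 11 across.
A1 = 16 − 14 = 2 completes the 16 across.

9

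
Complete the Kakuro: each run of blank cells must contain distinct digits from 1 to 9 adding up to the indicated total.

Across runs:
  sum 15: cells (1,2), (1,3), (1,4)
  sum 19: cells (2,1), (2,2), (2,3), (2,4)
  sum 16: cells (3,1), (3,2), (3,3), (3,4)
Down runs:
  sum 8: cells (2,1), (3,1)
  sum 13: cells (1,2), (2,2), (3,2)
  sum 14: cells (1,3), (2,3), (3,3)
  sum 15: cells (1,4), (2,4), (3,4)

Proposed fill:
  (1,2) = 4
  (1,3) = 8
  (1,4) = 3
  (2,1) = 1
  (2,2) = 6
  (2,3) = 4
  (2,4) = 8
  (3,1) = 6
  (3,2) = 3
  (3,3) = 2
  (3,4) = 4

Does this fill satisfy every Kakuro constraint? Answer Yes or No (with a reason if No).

No — the down run (2,1)–(3,1) sums to 7, not 8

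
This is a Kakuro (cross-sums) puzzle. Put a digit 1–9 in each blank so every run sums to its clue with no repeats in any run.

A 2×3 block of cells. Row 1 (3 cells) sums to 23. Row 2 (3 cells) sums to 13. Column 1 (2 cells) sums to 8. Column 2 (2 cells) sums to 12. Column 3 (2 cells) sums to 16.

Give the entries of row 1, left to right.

6, 8, 9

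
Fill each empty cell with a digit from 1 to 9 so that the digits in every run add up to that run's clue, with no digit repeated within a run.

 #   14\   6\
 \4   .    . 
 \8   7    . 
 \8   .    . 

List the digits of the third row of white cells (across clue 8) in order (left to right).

4 in 2 cells must be {1,3}; 6 in 3 cells must be {1,2,3}.
R2C2 = 8 − 7 = 1 completes the 8 across.
Given what's placed, R1C2 must be 3 to fit the 4 across and 6 down.
R3C2 = 6 − 4 = 2 completes the 6 down.
R1C1 = 4 − 3 = 1 completes the 4 across.
R3C1 = 8 − 2 = 6 completes the 8 across.

6 2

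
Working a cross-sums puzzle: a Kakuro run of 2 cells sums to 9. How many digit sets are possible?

4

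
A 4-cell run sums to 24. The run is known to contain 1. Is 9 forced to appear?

The only way to make 24 from 4 distinct digits under that restriction is {1,6,8,9}, which contains 9.

Yes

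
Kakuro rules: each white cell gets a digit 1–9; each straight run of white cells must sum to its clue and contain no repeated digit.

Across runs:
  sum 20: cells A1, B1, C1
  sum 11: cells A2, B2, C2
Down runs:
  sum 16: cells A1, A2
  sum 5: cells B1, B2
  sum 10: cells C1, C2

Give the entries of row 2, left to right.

16 in 2 cells must be {7,9}.
The 11 across and the 16 down share only 7, so A2 = 7.
A1 = 16 − 7 = 9 completes the 16 down.
Nothing is forced directly, so branch on B2, whose candidates are 1 or 3. If B2 = 3: then B1 would have to be in {3,4,5,6,7,8} for the 20 across but in {2} for the 5 down — contradiction. So B2 = 1.
B1 = 5 − 1 = 4 completes the 5 down.
C1 = 20 − 13 = 7 completes the 20 across.
C2 = 11 − 8 = 3 completes the 11 across.

7 1 3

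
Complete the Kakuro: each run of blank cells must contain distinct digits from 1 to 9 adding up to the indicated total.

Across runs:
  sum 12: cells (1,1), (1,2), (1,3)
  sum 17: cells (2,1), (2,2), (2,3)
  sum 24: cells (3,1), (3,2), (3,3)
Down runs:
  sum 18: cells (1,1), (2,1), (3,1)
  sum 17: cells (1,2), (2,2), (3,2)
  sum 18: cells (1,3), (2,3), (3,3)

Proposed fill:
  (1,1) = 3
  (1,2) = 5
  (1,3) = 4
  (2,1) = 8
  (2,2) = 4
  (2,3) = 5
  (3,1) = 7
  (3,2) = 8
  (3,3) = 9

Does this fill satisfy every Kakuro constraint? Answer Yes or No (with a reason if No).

Yes

Across: 3+5+4=12; 8+4+5=17; 7+8+9=24. Down: 3+8+7=18; 5+4+8=17; 4+5+9=18. No digit repeats within any run.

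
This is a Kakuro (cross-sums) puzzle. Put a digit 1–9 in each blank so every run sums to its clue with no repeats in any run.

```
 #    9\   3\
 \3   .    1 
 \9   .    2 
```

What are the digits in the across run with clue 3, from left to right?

2 1

3 in 2 cells must be {1,2}.
R1C1 = 3 − 1 = 2 completes the 3 across.
R2C1 = 9 − 2 = 7 completes the 9 across.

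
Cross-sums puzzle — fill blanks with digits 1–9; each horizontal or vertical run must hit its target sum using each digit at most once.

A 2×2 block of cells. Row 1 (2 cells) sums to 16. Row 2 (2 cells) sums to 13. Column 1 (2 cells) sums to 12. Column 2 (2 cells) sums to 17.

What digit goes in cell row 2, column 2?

8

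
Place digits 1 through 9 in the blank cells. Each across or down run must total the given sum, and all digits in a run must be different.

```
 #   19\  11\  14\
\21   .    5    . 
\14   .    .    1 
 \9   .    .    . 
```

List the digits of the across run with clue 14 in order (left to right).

R2C2 = 4: the only remaining digit allowed by both the 14 across and the 11 down.
R3C2 = 11 − 9 = 2 completes the 11 down.
R2C1 = 14 − 5 = 9 completes the 14 across.
Given what's placed, R1C1 must be 7 to fit the 21 across and 19 down.
R1C3 = 21 − 12 = 9 completes the 21 across.
R3C1 = 19 − 16 = 3 completes the 19 down.
R3C3 = 9 − 5 = 4 completes the 9 across.

9, 4, 1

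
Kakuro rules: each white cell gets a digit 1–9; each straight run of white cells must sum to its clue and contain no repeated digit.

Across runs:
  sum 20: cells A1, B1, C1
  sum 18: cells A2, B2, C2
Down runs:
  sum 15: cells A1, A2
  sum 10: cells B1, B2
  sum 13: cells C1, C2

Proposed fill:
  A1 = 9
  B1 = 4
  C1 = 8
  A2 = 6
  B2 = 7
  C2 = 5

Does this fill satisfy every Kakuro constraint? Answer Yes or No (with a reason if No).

No — the across run A1–C1 sums to 21, not 20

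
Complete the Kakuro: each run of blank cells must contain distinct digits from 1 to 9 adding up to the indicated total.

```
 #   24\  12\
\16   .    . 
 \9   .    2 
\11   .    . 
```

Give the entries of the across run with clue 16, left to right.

9 7

16 in 2 cells must be {7,9}; 24 in 3 cells must be {7,8,9}.
R2C1 = 9 − 2 = 7 completes the 9 across.
R1C1 = 9: the only remaining digit allowed by both the 16 across and the 24 down.
R1C2 = 16 − 9 = 7 completes the 16 across.
R3C1 = 24 − 16 = 8 completes the 24 down.
R3C2 = 11 − 8 = 3 completes the 11 across.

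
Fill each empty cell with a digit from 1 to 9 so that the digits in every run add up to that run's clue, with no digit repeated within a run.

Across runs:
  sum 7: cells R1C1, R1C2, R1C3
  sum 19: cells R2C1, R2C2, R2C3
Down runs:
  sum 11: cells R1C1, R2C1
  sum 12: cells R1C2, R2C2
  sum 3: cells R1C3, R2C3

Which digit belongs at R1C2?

4

7 in 3 cells must be {1,2,4}; 3 in 2 cells must be {1,2}.
The 7 across and the 12 down share only 4, so R1C2 = 4.
R2C2 = 12 − 4 = 8 completes the 12 down.
Given what's placed, R2C3 must be 2 to fit the 19 across and 3 down.
R1C1 = 2: the only remaining digit allowed by both the 7 across and the 11 down.
R1C3 = 7 − 6 = 1 completes the 7 across.
R2C1 = 19 − 10 = 9 completes the 19 across.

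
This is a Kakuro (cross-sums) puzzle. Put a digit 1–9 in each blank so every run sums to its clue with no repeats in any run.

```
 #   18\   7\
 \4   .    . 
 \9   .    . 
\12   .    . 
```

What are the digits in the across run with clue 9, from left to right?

7, 2

4 in 2 cells must be {1,3}; 7 in 3 cells must be {1,2,4}.
The 4 across and the 7 down share only 1, so R1C2 = 1.
Given what's placed, R3C2 must be 4 to fit the 12 across and 7 down.
R1C1 = 4 − 1 = 3 completes the 4 across.
R2C2 = 7 − 5 = 2 completes the 7 down.
R3C1 = 12 − 4 = 8 completes the 12 across.
R2C1 = 9 − 2 = 7 completes the 9 across.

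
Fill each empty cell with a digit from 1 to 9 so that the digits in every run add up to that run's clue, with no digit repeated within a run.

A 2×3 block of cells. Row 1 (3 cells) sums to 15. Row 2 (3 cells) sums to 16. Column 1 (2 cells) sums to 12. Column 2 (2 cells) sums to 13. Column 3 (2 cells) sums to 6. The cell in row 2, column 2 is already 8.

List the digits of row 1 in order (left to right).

(1,2) = 13 − 8 = 5 completes the 13 down.
No cell is forced outright now. (1,3) can only be 1 or 2 or 4 (the digits allowed by both its 15 across and its 6 down). If (1,3) = 2: that forces (1,1) = 8, after which (2,1) would have to be in {1,2,3,5,6,7} for the 16 across but in {4} for the 12 down — contradiction. If (1,3) = 4: then (1,1) would have to be in {6} for the 15 across but in {3,4,5,7,8,9} for the 12 down — contradiction. So (1,3) = 1.
(1,1) = 15 − 6 = 9 completes the 15 across.
(2,1) = 12 − 9 = 3 completes the 12 down.
(2,3) = 16 − 11 = 5 completes the 16 across.

9, 5, 1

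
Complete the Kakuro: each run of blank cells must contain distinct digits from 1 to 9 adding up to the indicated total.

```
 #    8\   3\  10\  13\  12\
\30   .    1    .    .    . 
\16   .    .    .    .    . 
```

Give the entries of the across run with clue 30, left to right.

16 in 5 cells must be {1,2,3,4,6}; 3 in 2 cells must be {1,2}.
R2C2 = 3 − 1 = 2 completes the 3 down.
Nothing is forced directly, so branch on R2C4, whose candidates are 4 or 6. If R2C4 = 4: that forces R1C4 = 9, R2C5 = 3, after which R1C5 would have to be in {5,7,8} for the 30 across but in {9} for the 12 down — contradiction. So R2C4 = 6.
R1C4 = 13 − 6 = 7 completes the 13 down.
R1C1 = 5: the only remaining digit allowed by both the 30 across and the 8 down.
R2C1 = 8 − 5 = 3 completes the 8 down.
Given what's placed, R2C5 must be 4 to fit the 16 across and 12 down.
R1C5 = 12 − 4 = 8 completes the 12 down.
R2C3 = 16 − 15 = 1 completes the 16 across.
R1C3 = 30 − 21 = 9 completes the 30 across.

5 1 9 7 8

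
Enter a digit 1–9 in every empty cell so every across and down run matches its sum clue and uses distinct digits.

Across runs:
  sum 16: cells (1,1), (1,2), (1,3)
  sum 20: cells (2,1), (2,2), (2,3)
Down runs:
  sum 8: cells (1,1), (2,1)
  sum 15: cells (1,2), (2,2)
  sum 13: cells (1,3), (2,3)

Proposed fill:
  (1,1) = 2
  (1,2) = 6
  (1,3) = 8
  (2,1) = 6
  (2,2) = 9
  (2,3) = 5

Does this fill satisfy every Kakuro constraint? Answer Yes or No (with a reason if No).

Yes

Across: 2+6+8=16; 6+9+5=20. Down: 2+6=8; 6+9=15; 8+5=13. No digit repeats within any run.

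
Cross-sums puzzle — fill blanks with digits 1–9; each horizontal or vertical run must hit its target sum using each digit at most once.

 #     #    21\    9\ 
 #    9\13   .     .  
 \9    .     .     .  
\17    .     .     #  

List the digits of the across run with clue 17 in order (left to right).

8, 9

17 in 2 cells must be {8,9}.
The 17 across and the 9 down share only 8, so R3C1 = 8.
R3C2 = 17 − 8 = 9 completes the 17 across.
R2C1 = 9 − 8 = 1 completes the 9 down.
R2C2 = 5: the only remaining digit allowed by both the 9 across and the 21 down.
R2C3 = 9 − 6 = 3 completes the 9 across.
R1C2 = 21 − 14 = 7 completes the 21 down.
R1C3 = 13 − 7 = 6 completes the 13 across.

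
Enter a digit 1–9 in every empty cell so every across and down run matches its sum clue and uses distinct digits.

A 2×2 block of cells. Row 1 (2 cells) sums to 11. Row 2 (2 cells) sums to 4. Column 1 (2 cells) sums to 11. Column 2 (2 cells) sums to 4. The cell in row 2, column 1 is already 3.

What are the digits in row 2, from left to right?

4 in 2 cells must be {1,3}.
(1,1) = 11 − 3 = 8 completes the 11 down.
(1,2) = 11 − 8 = 3 completes the 11 across.
(2,2) = 4 − 3 = 1 completes the 4 across.

3, 1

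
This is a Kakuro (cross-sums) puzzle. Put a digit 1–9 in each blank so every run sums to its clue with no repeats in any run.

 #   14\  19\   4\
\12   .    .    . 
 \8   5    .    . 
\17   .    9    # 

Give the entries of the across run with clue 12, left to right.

1 8 3

17 in 2 cells must be {8,9}; 4 in 2 cells must be {1,3}.
Given what's placed, R2C2 must be 2 to fit the 8 across and 19 down.
R2C3 = 8 − 7 = 1 completes the 8 across.
R3C1 = 17 − 9 = 8 completes the 17 across.
R1C1 = 14 − 13 = 1 completes the 14 down.
R1C2 = 19 − 11 = 8 completes the 19 down.
R1C3 = 12 − 9 = 3 completes the 12 across.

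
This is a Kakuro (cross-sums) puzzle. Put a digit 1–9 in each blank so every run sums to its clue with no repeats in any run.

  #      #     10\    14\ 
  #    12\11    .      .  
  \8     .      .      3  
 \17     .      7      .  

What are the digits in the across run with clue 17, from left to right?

Given what's placed, R1C2 must be 2 to fit the 11 across and 10 down.
R1C3 = 11 − 2 = 9 completes the 11 across.
R2C1 = 4: the only remaining digit allowed by both the 8 across and the 12 down.
R2C2 = 8 − 7 = 1 completes the 8 across.
R3C1 = 12 − 4 = 8 completes the 12 down.
R3C3 = 17 − 15 = 2 completes the 17 across.

8, 7, 2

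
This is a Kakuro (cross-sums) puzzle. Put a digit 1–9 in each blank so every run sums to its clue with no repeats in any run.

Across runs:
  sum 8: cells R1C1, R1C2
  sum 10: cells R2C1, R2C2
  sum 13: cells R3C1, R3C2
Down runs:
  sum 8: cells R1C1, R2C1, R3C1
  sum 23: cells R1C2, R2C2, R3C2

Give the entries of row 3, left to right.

5, 8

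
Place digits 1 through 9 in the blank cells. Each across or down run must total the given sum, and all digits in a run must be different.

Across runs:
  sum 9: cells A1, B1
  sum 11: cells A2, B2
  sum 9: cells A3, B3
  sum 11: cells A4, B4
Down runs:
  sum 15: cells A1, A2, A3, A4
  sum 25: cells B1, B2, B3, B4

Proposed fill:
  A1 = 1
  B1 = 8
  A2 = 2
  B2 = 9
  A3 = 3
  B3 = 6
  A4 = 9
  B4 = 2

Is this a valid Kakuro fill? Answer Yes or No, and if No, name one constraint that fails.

Across: 1+8=9; 2+9=11; 3+6=9; 9+2=11. Down: 1+2+3+9=15; 8+9+6+2=25. No digit repeats within any run.

Yes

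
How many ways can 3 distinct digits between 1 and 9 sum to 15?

3 distinct digits from 1–9 sum between 6 and 24.

8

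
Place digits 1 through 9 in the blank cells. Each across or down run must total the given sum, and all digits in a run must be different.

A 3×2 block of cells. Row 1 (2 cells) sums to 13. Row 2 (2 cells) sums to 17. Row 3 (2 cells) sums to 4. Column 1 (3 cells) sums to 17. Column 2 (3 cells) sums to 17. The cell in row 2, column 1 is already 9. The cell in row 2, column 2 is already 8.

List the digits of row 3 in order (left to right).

17 in 2 cells must be {8,9}; 4 in 2 cells must be {1,3}.
Given what's placed, (3,2) must be 3 to fit the 4 across and 17 down.
(1,2) = 17 − 11 = 6 completes the 17 down.
(3,1) = 4 − 3 = 1 completes the 4 across.
(1,1) = 13 − 6 = 7 completes the 13 across.

1 3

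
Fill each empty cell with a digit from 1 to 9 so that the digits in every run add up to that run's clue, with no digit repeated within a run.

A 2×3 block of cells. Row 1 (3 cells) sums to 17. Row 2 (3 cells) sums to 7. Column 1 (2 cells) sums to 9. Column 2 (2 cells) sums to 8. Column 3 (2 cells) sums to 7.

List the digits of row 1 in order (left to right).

8 6 3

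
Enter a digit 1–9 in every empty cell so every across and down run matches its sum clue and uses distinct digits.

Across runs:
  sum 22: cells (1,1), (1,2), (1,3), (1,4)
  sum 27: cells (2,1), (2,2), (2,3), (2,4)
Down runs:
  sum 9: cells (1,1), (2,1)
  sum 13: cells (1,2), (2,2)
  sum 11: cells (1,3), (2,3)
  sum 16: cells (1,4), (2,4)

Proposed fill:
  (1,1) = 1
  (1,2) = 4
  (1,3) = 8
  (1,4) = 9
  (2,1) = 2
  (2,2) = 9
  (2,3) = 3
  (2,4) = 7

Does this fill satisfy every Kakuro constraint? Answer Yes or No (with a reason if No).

No — the across run (2,1)–(2,4) sums to 21, not 27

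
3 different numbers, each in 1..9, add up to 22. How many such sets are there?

2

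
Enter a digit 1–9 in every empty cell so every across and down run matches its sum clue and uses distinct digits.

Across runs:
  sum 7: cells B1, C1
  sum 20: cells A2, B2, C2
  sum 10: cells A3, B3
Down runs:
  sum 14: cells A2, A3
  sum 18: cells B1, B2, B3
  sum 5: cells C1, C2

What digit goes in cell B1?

Nothing is forced directly, so branch on C2, whose candidates are 3 or 4. If C2 = 4: that forces C1 = 1, A2 = 9, B2 = 7, after which A3 would have to be in {1,2,3,4,6,7,8,9} for the 10 across but in {5} for the 14 down — contradiction. So C2 = 3.
C1 = 5 − 3 = 2 completes the 5 down.
B1 = 7 − 2 = 5 completes the 7 across.
B2 = 9: the only remaining digit allowed by both the 20 across and the 18 down.
B3 = 18 − 14 = 4 completes the 18 down.
A2 = 20 − 12 = 8 completes the 20 across.
A3 = 10 − 4 = 6 completes the 10 across.

5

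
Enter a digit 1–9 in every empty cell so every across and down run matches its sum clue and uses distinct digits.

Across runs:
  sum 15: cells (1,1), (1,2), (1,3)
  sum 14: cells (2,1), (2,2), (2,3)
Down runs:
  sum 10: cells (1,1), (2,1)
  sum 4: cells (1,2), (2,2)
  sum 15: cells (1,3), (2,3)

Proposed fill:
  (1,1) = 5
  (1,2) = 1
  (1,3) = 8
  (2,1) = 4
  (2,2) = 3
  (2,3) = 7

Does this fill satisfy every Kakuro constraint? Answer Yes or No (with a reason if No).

No — the down run (1,1)–(2,1) sums to 9, not 10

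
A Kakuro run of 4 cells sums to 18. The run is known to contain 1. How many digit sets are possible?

6

4 distinct digits from 1–9 sum between 10 and 30.
Keeping only sets containing 1.
Enumerating: {1,2,6,9}, {1,2,7,8}, {1,3,5,9}, {1,3,6,8}, {1,4,5,8}, {1,4,6,7}.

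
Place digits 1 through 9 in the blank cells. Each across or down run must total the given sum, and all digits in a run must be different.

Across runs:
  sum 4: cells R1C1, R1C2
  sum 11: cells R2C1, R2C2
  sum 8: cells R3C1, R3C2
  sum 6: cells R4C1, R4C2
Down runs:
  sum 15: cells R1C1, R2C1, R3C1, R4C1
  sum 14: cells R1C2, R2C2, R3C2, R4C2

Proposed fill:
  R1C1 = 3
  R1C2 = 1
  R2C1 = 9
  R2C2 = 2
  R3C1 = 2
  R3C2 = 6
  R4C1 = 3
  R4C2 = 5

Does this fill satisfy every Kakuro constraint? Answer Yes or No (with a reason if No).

No — the down run R1C1–R4C1 sums to 17, not 15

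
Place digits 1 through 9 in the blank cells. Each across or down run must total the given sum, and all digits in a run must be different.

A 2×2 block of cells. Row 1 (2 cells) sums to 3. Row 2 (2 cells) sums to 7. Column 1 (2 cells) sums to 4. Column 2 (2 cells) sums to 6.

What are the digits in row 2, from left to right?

3 in 2 cells must be {1,2}; 4 in 2 cells must be {1,3}.
The 3 across and the 4 down share only 1, so (1,1) = 1.
(1,2) = 3 − 1 = 2 completes the 3 across.
(2,1) = 4 − 1 = 3 completes the 4 down.
(2,2) = 7 − 3 = 4 completes the 7 across.

3 4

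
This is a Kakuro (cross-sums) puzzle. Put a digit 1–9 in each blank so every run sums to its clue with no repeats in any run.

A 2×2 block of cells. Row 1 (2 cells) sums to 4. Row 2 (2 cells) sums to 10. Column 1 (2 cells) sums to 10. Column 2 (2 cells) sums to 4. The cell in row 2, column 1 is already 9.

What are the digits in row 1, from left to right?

4 in 2 cells must be {1,3}.
(1,1) = 10 − 9 = 1 completes the 10 down.
(1,2) = 4 − 1 = 3 completes the 4 across.
(2,2) = 10 − 9 = 1 completes the 10 across.

1, 3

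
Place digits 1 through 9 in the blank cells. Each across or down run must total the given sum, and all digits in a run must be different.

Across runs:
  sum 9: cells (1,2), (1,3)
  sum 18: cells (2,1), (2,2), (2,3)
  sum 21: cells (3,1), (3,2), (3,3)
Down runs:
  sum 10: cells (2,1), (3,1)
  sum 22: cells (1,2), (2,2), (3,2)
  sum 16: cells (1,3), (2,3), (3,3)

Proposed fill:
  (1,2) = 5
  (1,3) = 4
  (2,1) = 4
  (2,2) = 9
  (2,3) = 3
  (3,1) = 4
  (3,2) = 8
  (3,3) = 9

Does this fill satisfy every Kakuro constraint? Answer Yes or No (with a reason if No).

No — the down run (2,1)–(3,1) sums to 8, not 10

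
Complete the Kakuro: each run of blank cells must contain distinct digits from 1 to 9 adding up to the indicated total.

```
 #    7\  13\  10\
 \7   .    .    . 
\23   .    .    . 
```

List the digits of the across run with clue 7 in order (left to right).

7 in 3 cells must be {1,2,4}; 23 in 3 cells must be {6,8,9}.
The 7 across and the 13 down share only 4, so R1C2 = 4.
The 23 across and the 7 down share only 6, so R2C1 = 6.
R2C2 = 13 − 4 = 9 completes the 13 down.
R2C3 = 23 − 15 = 8 completes the 23 across.
R1C1 = 7 − 6 = 1 completes the 7 down.
R1C3 = 7 − 5 = 2 completes the 7 across.

1 4 2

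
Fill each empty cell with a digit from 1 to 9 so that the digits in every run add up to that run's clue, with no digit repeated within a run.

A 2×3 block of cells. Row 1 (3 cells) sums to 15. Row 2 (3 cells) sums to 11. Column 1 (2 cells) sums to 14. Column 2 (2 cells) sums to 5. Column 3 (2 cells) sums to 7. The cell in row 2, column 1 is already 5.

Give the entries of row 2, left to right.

(1,1) = 14 − 5 = 9 completes the 14 down.
Nothing is forced directly, so branch on (2,2), whose candidates are 2 or 4. If (2,2) = 2: then (1,2) would have to be in {1,2,4,5} for the 15 across but in {3} for the 5 down — contradiction. So (2,2) = 4.
(1,2) = 5 − 4 = 1 completes the 5 down.
(1,3) = 15 − 10 = 5 completes the 15 across.
(2,3) = 11 − 9 = 2 completes the 11 across.

5 4 2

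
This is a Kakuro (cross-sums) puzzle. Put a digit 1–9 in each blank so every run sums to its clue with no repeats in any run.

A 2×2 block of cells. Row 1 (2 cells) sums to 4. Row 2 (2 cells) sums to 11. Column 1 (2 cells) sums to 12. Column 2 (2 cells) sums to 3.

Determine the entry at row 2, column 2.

2

4 in 2 cells must be {1,3}; 3 in 2 cells must be {1,2}.
The 4 across and the 12 down share only 3, so (1,1) = 3.
(1,2) = 4 − 3 = 1 completes the 4 across.
(2,1) = 12 − 3 = 9 completes the 12 down.
(2,2) = 11 − 9 = 2 completes the 11 across.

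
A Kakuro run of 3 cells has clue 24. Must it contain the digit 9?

The only way to make 24 from 3 distinct digits is {7,8,9}, which contains 9.

Yes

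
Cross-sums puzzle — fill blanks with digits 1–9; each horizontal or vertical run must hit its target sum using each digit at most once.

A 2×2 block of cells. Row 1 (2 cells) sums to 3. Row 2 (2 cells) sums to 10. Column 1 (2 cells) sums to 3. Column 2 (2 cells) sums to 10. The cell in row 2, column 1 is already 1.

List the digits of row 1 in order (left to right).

3 in 2 cells must be {1,2}.
(1,1) = 3 − 1 = 2 completes the 3 down.
(1,2) = 3 − 2 = 1 completes the 3 across.
(2,2) = 10 − 1 = 9 completes the 10 across.

2 1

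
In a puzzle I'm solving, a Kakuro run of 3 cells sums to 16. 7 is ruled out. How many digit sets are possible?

5

3 distinct digits from 1–9 sum between 6 and 24.
Dropping sets that contain 7.
Enumerating: {1,6,9}, {2,5,9}, {2,6,8}, {3,4,9}, {3,5,8}.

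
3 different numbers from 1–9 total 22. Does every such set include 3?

Counterexample: {5,8,9} sums to 22 without using 3.

No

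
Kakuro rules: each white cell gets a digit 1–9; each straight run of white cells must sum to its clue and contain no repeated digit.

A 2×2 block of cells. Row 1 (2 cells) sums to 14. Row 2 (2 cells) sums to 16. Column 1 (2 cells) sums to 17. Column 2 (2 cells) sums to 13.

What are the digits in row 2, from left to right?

9 7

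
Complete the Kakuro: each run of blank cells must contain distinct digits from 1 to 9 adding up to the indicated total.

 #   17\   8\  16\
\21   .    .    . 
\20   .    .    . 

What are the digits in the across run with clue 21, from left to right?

9, 5, 7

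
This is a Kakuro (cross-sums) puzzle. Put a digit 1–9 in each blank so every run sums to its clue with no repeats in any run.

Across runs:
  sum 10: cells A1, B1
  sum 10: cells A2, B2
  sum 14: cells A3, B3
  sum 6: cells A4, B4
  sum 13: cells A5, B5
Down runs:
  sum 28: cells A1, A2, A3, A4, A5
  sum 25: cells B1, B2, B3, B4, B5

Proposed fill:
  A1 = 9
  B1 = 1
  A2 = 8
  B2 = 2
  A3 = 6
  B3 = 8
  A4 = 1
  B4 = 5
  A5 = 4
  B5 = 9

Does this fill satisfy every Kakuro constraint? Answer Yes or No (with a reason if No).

Across: 9+1=10; 8+2=10; 6+8=14; 1+5=6; 4+9=13. Down: 9+8+6+1+4=28; 1+2+8+5+9=25. No digit repeats within any run.

Yes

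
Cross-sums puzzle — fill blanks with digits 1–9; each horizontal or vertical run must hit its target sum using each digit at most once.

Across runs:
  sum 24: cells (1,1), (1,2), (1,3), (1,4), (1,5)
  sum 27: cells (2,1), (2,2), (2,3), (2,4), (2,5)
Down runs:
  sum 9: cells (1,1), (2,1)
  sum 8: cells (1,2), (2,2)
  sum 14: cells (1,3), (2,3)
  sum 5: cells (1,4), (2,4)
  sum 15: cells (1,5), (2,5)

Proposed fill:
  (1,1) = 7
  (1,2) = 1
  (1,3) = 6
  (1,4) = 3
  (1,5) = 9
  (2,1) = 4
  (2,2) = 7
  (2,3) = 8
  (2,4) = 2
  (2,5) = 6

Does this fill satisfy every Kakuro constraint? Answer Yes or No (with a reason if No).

No — the down run (1,1)–(2,1) sums to 11, not 9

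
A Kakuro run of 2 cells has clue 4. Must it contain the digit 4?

The only way to make 4 from 2 distinct digits is {1,3}, which does not contain 4.

No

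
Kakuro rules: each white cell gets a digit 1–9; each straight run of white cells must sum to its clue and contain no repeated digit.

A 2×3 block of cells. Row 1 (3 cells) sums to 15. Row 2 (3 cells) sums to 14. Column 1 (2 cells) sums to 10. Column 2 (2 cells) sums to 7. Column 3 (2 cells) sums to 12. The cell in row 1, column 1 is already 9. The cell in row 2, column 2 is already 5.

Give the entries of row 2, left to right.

(1,2) = 7 − 5 = 2 completes the 7 down.
(1,3) = 15 − 11 = 4 completes the 15 across.
(2,1) = 10 − 9 = 1 completes the 10 down.
(2,3) = 14 − 6 = 8 completes the 14 across.

1, 5, 8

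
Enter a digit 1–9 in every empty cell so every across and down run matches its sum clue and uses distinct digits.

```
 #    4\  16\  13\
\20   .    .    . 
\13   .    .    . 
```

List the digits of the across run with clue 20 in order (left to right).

4 in 2 cells must be {1,3}; 16 in 2 cells must be {7,9}.
The 20 across and the 4 down share only 3, so R1C1 = 3.
Given what's placed, R1C2 must be 9 to fit the 20 across and 16 down.
R1C3 = 20 − 12 = 8 completes the 20 across.
R2C1 = 4 − 3 = 1 completes the 4 down.
R2C2 = 16 − 9 = 7 completes the 16 down.
R2C3 = 13 − 8 = 5 completes the 13 across.

3 9 8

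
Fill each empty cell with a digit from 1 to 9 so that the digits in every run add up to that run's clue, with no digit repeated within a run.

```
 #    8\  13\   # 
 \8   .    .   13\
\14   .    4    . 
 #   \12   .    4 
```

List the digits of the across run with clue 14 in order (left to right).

1, 4, 9

R2C3 = 13 − 4 = 9 completes the 13 down.
R3C2 = 12 − 4 = 8 completes the 12 across.
R1C2 = 13 − 12 = 1 completes the 13 down.
R2C1 = 14 − 13 = 1 completes the 14 across.
R1C1 = 8 − 1 = 7 completes the 8 across.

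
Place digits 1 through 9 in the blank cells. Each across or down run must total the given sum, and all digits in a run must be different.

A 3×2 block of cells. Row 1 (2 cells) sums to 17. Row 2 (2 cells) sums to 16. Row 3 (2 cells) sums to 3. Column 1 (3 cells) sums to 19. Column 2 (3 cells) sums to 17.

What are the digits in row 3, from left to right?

17 in 2 cells must be {8,9}; 16 in 2 cells must be {7,9}; 3 in 2 cells must be {1,2}.
The 3 across and the 19 down share only 2, so (3,1) = 2.
(3,2) = 3 − 2 = 1 completes the 3 across.
Given what's placed, (1,2) must be 9 to fit the 17 across and 17 down.
(2,1) = 9: the only remaining digit allowed by both the 16 across and the 19 down.
(2,2) = 16 − 9 = 7 completes the 16 across.
(1,1) = 17 − 9 = 8 completes the 17 across.

2 1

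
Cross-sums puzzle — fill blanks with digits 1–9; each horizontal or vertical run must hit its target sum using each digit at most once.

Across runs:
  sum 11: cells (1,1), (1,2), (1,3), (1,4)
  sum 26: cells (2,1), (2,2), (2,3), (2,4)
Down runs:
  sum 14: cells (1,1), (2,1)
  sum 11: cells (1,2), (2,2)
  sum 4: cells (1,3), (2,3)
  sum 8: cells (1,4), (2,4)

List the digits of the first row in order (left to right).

5, 3, 1, 2

11 in 4 cells must be {1,2,3,5}; 4 in 2 cells must be {1,3}.
Only 5 fits (1,1) under both its across sum 11 and down sum 14.
(2,1) = 14 − 5 = 9 completes the 14 down.
Given what's placed, (2,3) must be 3 to fit the 26 across and 4 down.
(2,4) = 6: the only remaining digit allowed by both the 26 across and the 8 down.
(1,3) = 4 − 3 = 1 completes the 4 down.
(1,4) = 8 − 6 = 2 completes the 8 down.
(2,2) = 26 − 18 = 8 completes the 26 across.
(1,2) = 11 − 8 = 3 completes the 11 across.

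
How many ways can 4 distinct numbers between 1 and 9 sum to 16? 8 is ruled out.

6

4 distinct digits from 1–9 sum between 10 and 30.
Dropping sets that contain 8.
Enumerating: {1,2,4,9}, {1,2,6,7}, {1,3,5,7}, {1,4,5,6}, {2,3,4,7}, {2,3,5,6}.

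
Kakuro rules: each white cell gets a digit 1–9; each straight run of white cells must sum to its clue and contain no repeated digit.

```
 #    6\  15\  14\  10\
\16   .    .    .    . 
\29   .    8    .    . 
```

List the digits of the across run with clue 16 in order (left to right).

29 in 4 cells must be {5,7,8,9}.
R1C2 = 15 − 8 = 7 completes the 15 down.
R2C1 = 5: the only remaining digit allowed by both the 29 across and the 6 down.
R2C3 = 9: the only remaining digit allowed by both the 29 across and the 14 down.
R2C4 = 29 − 22 = 7 completes the 29 across.
R1C1 = 6 − 5 = 1 completes the 6 down.
R1C3 = 14 − 9 = 5 completes the 14 down.
R1C4 = 16 − 13 = 3 completes the 16 across.

1 7 5 3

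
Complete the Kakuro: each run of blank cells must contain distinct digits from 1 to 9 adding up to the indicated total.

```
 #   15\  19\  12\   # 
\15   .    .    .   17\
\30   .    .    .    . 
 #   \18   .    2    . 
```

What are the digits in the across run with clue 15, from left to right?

8 3 4

30 in 4 cells must be {6,7,8,9}; 17 in 2 cells must be {8,9}.
R3C4 = 9: the only remaining digit allowed by both the 18 across and the 17 down.
R2C4 = 17 − 9 = 8 completes the 17 down.
R3C2 = 18 − 11 = 7 completes the 18 across.
Given what's placed, R2C2 must be 9 to fit the 30 across and 19 down.
R1C2 = 19 − 16 = 3 completes the 19 down.
Nothing is forced directly, so branch on R1C1, whose candidates are 7 or 8. If R1C1 = 7: then R1C3 would have to be in {5} for the 15 across but in {1,3,4,6,7,9} for the 12 down — contradiction. So R1C1 = 8.
R1C3 = 15 − 11 = 4 completes the 15 across.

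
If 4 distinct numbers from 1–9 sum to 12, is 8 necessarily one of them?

Counterexample: {1,2,3,6} sums to 12 without using 8.

No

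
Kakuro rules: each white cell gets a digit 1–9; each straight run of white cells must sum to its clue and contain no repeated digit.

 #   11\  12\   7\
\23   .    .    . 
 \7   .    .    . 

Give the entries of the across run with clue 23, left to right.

23 in 3 cells must be {6,8,9}; 7 in 3 cells must be {1,2,4}.
The 23 across and the 7 down share only 6, so R1C3 = 6.
The 7 across and the 12 down share only 4, so R2C2 = 4.
R2C3 = 7 − 6 = 1 completes the 7 down.
R1C2 = 12 − 4 = 8 completes the 12 down.
R2C1 = 7 − 5 = 2 completes the 7 across.
R1C1 = 23 − 14 = 9 completes the 23 across.

9 8 6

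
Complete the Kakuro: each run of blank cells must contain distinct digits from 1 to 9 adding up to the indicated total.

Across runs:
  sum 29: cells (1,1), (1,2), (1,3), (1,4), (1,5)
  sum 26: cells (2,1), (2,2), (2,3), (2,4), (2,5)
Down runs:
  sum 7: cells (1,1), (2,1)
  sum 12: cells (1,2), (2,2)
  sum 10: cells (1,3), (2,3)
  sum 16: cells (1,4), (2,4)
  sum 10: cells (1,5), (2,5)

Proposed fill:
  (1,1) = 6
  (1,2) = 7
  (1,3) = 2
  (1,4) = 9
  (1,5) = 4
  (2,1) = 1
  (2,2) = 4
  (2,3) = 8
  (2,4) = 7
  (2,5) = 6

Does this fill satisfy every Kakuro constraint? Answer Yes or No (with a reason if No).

No — the across run (1,1)–(1,5) sums to 28, not 29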